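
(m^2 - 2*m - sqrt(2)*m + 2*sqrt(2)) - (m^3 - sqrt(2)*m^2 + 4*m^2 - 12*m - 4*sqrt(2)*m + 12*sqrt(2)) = -m^3 - 3*m^2 + sqrt(2)*m^2 + 3*sqrt(2)*m + 10*m - 10*sqrt(2)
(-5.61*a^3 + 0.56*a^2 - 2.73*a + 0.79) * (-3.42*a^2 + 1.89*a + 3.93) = 19.1862*a^5 - 12.5181*a^4 - 11.6523*a^3 - 5.6607*a^2 - 9.2358*a + 3.1047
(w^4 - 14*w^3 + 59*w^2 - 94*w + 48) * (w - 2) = w^5 - 16*w^4 + 87*w^3 - 212*w^2 + 236*w - 96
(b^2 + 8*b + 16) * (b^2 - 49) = b^4 + 8*b^3 - 33*b^2 - 392*b - 784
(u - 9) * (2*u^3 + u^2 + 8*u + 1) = 2*u^4 - 17*u^3 - u^2 - 71*u - 9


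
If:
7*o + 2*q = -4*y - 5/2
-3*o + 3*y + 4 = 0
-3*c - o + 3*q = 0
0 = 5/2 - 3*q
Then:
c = 79/99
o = 7/66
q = 5/6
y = -27/22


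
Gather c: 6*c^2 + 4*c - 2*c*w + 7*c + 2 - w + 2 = 6*c^2 + c*(11 - 2*w) - w + 4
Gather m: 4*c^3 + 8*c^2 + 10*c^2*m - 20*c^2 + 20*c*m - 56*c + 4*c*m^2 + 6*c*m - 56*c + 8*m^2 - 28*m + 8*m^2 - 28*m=4*c^3 - 12*c^2 - 112*c + m^2*(4*c + 16) + m*(10*c^2 + 26*c - 56)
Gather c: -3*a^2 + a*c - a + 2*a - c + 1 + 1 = -3*a^2 + a + c*(a - 1) + 2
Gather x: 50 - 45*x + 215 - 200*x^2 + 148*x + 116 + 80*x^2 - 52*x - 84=-120*x^2 + 51*x + 297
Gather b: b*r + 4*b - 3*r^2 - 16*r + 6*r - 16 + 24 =b*(r + 4) - 3*r^2 - 10*r + 8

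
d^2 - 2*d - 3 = (d - 3)*(d + 1)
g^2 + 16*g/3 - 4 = (g - 2/3)*(g + 6)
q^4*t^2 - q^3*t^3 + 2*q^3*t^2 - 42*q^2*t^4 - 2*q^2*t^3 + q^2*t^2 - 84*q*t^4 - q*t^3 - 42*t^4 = (q - 7*t)*(q + 6*t)*(q*t + t)^2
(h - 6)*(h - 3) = h^2 - 9*h + 18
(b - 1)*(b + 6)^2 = b^3 + 11*b^2 + 24*b - 36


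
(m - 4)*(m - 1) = m^2 - 5*m + 4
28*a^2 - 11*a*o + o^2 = (-7*a + o)*(-4*a + o)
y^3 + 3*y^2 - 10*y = y*(y - 2)*(y + 5)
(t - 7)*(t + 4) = t^2 - 3*t - 28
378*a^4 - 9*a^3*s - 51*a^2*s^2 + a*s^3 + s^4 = (-6*a + s)*(-3*a + s)*(3*a + s)*(7*a + s)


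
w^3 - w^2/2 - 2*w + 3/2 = (w - 1)^2*(w + 3/2)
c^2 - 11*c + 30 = (c - 6)*(c - 5)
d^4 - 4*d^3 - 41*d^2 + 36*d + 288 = (d - 8)*(d - 3)*(d + 3)*(d + 4)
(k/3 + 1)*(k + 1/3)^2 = k^3/3 + 11*k^2/9 + 19*k/27 + 1/9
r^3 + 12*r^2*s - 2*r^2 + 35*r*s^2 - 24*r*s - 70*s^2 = (r - 2)*(r + 5*s)*(r + 7*s)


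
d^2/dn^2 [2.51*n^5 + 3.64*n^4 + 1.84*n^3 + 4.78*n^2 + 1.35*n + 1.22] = 50.2*n^3 + 43.68*n^2 + 11.04*n + 9.56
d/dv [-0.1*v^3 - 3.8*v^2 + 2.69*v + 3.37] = -0.3*v^2 - 7.6*v + 2.69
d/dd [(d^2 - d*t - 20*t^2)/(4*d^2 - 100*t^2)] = t/(4*(d^2 + 10*d*t + 25*t^2))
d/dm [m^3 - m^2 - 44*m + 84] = 3*m^2 - 2*m - 44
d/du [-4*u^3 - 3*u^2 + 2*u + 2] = -12*u^2 - 6*u + 2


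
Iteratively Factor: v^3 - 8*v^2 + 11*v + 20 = (v - 5)*(v^2 - 3*v - 4) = (v - 5)*(v + 1)*(v - 4)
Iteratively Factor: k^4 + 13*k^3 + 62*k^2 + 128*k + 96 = (k + 3)*(k^3 + 10*k^2 + 32*k + 32) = (k + 2)*(k + 3)*(k^2 + 8*k + 16) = (k + 2)*(k + 3)*(k + 4)*(k + 4)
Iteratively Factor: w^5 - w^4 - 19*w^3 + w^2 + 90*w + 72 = (w + 1)*(w^4 - 2*w^3 - 17*w^2 + 18*w + 72) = (w - 4)*(w + 1)*(w^3 + 2*w^2 - 9*w - 18) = (w - 4)*(w + 1)*(w + 2)*(w^2 - 9) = (w - 4)*(w + 1)*(w + 2)*(w + 3)*(w - 3)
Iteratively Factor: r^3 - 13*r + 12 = (r - 3)*(r^2 + 3*r - 4) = (r - 3)*(r + 4)*(r - 1)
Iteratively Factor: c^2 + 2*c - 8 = (c + 4)*(c - 2)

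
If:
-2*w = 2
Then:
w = -1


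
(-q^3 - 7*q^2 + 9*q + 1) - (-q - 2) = -q^3 - 7*q^2 + 10*q + 3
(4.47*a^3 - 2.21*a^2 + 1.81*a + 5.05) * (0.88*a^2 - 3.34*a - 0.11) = 3.9336*a^5 - 16.8746*a^4 + 8.4825*a^3 - 1.3583*a^2 - 17.0661*a - 0.5555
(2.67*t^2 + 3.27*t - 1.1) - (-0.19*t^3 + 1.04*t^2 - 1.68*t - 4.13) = 0.19*t^3 + 1.63*t^2 + 4.95*t + 3.03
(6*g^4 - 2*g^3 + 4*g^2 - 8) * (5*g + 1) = 30*g^5 - 4*g^4 + 18*g^3 + 4*g^2 - 40*g - 8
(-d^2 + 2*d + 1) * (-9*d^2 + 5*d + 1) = 9*d^4 - 23*d^3 + 7*d + 1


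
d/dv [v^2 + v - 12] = 2*v + 1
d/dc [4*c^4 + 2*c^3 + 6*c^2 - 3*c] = 16*c^3 + 6*c^2 + 12*c - 3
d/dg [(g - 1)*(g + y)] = 2*g + y - 1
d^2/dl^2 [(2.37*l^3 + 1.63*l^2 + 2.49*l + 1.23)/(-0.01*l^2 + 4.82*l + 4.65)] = (2.16840434497101e-19*l^5 - 110.499616*l^3 - 319.168368*l^2 - 307.810944*l - 16.138704)/(1.0e-6*l^6 - 0.001446*l^5 + 0.695577*l^4 - 110.635388*l^3 - 323.443305*l^2 - 312.66135*l - 100.544625)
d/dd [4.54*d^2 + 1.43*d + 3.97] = 9.08*d + 1.43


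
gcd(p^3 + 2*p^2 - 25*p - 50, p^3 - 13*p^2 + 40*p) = p - 5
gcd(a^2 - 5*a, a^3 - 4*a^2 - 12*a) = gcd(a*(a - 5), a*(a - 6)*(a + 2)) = a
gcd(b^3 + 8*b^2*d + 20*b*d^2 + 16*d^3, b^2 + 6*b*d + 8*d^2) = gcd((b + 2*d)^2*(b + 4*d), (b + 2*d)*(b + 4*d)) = b^2 + 6*b*d + 8*d^2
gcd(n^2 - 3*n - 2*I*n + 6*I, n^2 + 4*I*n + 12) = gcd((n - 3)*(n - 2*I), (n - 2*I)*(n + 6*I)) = n - 2*I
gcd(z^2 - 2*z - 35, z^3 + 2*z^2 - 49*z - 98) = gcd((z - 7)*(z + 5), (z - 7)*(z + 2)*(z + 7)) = z - 7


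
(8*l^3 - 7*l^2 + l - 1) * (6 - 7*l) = -56*l^4 + 97*l^3 - 49*l^2 + 13*l - 6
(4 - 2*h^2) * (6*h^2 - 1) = -12*h^4 + 26*h^2 - 4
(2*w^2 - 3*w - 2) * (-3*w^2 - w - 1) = -6*w^4 + 7*w^3 + 7*w^2 + 5*w + 2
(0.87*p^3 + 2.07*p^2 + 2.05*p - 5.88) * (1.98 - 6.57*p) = -5.7159*p^4 - 11.8773*p^3 - 9.3699*p^2 + 42.6906*p - 11.6424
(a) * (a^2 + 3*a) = a^3 + 3*a^2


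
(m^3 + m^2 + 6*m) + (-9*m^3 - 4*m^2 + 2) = -8*m^3 - 3*m^2 + 6*m + 2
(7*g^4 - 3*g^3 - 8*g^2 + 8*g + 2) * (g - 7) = 7*g^5 - 52*g^4 + 13*g^3 + 64*g^2 - 54*g - 14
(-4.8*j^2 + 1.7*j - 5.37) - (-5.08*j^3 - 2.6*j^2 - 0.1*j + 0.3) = 5.08*j^3 - 2.2*j^2 + 1.8*j - 5.67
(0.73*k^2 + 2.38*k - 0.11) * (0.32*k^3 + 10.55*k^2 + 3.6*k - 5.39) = 0.2336*k^5 + 8.4631*k^4 + 27.7018*k^3 + 3.4728*k^2 - 13.2242*k + 0.5929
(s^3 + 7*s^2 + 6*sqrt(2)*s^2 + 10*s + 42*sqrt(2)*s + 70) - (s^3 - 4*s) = 7*s^2 + 6*sqrt(2)*s^2 + 14*s + 42*sqrt(2)*s + 70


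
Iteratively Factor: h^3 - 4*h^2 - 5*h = (h)*(h^2 - 4*h - 5) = h*(h + 1)*(h - 5)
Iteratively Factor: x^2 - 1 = (x + 1)*(x - 1)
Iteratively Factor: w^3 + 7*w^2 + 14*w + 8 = (w + 4)*(w^2 + 3*w + 2) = (w + 2)*(w + 4)*(w + 1)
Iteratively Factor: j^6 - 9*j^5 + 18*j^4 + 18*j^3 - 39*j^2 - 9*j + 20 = (j - 5)*(j^5 - 4*j^4 - 2*j^3 + 8*j^2 + j - 4) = (j - 5)*(j + 1)*(j^4 - 5*j^3 + 3*j^2 + 5*j - 4) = (j - 5)*(j - 1)*(j + 1)*(j^3 - 4*j^2 - j + 4) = (j - 5)*(j - 1)*(j + 1)^2*(j^2 - 5*j + 4) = (j - 5)*(j - 1)^2*(j + 1)^2*(j - 4)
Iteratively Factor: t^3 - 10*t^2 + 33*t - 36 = (t - 4)*(t^2 - 6*t + 9) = (t - 4)*(t - 3)*(t - 3)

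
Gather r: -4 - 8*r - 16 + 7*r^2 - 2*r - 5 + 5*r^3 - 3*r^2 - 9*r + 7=5*r^3 + 4*r^2 - 19*r - 18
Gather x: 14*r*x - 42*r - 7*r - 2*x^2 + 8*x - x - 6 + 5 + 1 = -49*r - 2*x^2 + x*(14*r + 7)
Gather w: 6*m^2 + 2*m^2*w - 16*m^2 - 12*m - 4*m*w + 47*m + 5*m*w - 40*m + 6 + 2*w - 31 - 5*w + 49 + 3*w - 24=-10*m^2 - 5*m + w*(2*m^2 + m)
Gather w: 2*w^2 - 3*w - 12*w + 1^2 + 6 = 2*w^2 - 15*w + 7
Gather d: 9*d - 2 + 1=9*d - 1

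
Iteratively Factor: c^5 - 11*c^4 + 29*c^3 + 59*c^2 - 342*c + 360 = (c - 4)*(c^4 - 7*c^3 + c^2 + 63*c - 90) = (c - 4)*(c - 2)*(c^3 - 5*c^2 - 9*c + 45) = (c - 5)*(c - 4)*(c - 2)*(c^2 - 9) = (c - 5)*(c - 4)*(c - 2)*(c + 3)*(c - 3)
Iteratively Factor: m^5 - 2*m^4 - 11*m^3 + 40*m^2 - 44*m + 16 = (m - 2)*(m^4 - 11*m^2 + 18*m - 8) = (m - 2)^2*(m^3 + 2*m^2 - 7*m + 4) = (m - 2)^2*(m - 1)*(m^2 + 3*m - 4) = (m - 2)^2*(m - 1)^2*(m + 4)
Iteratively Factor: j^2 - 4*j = (j - 4)*(j)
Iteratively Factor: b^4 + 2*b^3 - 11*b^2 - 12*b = (b + 1)*(b^3 + b^2 - 12*b) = b*(b + 1)*(b^2 + b - 12) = b*(b - 3)*(b + 1)*(b + 4)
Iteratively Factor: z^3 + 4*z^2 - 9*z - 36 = (z - 3)*(z^2 + 7*z + 12) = (z - 3)*(z + 3)*(z + 4)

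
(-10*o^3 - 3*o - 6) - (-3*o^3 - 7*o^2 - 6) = -7*o^3 + 7*o^2 - 3*o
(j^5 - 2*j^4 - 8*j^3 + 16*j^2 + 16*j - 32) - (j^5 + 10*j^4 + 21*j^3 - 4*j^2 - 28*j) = -12*j^4 - 29*j^3 + 20*j^2 + 44*j - 32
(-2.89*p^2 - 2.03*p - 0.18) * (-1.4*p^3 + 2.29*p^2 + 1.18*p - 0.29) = 4.046*p^5 - 3.7761*p^4 - 7.8069*p^3 - 1.9695*p^2 + 0.3763*p + 0.0522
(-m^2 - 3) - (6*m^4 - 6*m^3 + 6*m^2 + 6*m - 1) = -6*m^4 + 6*m^3 - 7*m^2 - 6*m - 2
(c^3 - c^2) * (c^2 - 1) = c^5 - c^4 - c^3 + c^2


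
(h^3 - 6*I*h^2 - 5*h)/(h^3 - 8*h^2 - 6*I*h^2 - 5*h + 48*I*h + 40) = h/(h - 8)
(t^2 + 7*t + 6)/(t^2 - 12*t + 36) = (t^2 + 7*t + 6)/(t^2 - 12*t + 36)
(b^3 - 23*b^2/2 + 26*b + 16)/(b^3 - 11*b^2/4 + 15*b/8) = 4*(2*b^3 - 23*b^2 + 52*b + 32)/(b*(8*b^2 - 22*b + 15))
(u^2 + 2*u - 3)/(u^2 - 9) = (u - 1)/(u - 3)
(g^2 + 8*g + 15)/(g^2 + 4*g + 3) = (g + 5)/(g + 1)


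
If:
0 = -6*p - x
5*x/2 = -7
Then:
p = 7/15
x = -14/5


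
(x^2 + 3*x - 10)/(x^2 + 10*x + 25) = (x - 2)/(x + 5)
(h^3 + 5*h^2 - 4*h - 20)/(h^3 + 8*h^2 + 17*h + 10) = (h - 2)/(h + 1)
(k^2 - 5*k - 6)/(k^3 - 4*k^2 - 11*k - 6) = 1/(k + 1)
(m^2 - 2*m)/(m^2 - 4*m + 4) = m/(m - 2)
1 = 1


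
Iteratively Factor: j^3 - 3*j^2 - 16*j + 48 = (j + 4)*(j^2 - 7*j + 12) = (j - 4)*(j + 4)*(j - 3)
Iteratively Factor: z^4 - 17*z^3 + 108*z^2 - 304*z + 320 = (z - 5)*(z^3 - 12*z^2 + 48*z - 64) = (z - 5)*(z - 4)*(z^2 - 8*z + 16) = (z - 5)*(z - 4)^2*(z - 4)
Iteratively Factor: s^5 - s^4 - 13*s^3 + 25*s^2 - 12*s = (s - 3)*(s^4 + 2*s^3 - 7*s^2 + 4*s) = (s - 3)*(s + 4)*(s^3 - 2*s^2 + s) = s*(s - 3)*(s + 4)*(s^2 - 2*s + 1) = s*(s - 3)*(s - 1)*(s + 4)*(s - 1)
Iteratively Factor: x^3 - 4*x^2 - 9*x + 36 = (x - 3)*(x^2 - x - 12) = (x - 4)*(x - 3)*(x + 3)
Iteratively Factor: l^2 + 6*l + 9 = (l + 3)*(l + 3)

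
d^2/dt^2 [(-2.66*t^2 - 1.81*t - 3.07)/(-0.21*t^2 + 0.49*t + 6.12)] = (0.70707*t^3 + 21.324114*t^2 + 12.061854*t + 197.767094)/(0.009261*t^6 - 0.064827*t^5 - 0.658413*t^4 + 3.660839*t^3 + 19.188036*t^2 - 55.057968*t - 229.220928)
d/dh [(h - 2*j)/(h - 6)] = 2*(j - 3)/(h - 6)^2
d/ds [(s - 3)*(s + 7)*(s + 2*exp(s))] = 2*s^2*exp(s) + 3*s^2 + 12*s*exp(s) + 8*s - 34*exp(s) - 21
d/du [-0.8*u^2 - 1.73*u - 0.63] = -1.6*u - 1.73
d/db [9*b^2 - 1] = 18*b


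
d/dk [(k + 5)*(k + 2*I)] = 2*k + 5 + 2*I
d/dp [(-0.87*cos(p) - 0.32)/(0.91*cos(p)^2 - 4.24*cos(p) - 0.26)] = (-0.7917*cos(p)^2 - 0.5824*cos(p) + 1.1306)*sin(p)/(0.8281*cos(p)^4 - 7.7168*cos(p)^3 + 17.5044*cos(p)^2 + 2.2048*cos(p) + 0.0676)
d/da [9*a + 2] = 9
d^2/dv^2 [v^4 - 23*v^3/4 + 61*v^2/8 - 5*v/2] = 12*v^2 - 69*v/2 + 61/4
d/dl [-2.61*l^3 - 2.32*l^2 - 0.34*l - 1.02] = -7.83*l^2 - 4.64*l - 0.34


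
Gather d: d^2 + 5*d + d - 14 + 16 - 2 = d^2 + 6*d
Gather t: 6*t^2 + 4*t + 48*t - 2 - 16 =6*t^2 + 52*t - 18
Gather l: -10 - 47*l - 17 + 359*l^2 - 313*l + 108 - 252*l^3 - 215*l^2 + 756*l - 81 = -252*l^3 + 144*l^2 + 396*l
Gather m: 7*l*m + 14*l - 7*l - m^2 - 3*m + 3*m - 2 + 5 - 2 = 7*l*m + 7*l - m^2 + 1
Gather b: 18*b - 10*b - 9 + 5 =8*b - 4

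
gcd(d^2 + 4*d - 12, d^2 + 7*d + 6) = d + 6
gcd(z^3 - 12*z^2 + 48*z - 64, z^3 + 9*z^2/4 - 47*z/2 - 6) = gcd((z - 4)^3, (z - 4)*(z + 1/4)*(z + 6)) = z - 4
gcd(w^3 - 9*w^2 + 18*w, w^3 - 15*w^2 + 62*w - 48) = w - 6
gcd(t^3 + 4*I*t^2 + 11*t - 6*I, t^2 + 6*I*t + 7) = t - I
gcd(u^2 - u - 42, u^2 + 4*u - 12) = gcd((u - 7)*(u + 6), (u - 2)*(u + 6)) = u + 6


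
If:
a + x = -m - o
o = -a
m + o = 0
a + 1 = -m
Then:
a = -1/2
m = -1/2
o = 1/2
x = 1/2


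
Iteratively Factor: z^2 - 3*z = (z - 3)*(z)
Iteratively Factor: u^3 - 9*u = (u)*(u^2 - 9) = u*(u + 3)*(u - 3)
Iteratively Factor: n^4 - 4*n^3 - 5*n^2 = (n + 1)*(n^3 - 5*n^2) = n*(n + 1)*(n^2 - 5*n) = n^2*(n + 1)*(n - 5)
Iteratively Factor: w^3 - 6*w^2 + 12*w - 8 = (w - 2)*(w^2 - 4*w + 4) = (w - 2)^2*(w - 2)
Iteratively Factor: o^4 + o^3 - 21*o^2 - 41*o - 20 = (o + 1)*(o^3 - 21*o - 20) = (o + 1)^2*(o^2 - o - 20) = (o + 1)^2*(o + 4)*(o - 5)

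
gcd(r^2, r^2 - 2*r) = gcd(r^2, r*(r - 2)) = r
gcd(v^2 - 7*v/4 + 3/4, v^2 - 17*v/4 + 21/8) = v - 3/4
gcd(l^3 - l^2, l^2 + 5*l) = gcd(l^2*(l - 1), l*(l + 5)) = l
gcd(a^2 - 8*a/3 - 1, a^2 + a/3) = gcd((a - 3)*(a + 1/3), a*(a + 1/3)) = a + 1/3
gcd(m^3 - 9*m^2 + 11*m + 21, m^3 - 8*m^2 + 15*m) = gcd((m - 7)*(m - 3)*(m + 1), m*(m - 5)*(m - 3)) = m - 3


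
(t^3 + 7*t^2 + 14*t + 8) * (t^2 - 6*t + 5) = t^5 + t^4 - 23*t^3 - 41*t^2 + 22*t + 40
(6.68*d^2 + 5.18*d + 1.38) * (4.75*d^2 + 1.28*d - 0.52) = 31.73*d^4 + 33.1554*d^3 + 9.7118*d^2 - 0.9272*d - 0.7176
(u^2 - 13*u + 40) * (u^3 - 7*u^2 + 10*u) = u^5 - 20*u^4 + 141*u^3 - 410*u^2 + 400*u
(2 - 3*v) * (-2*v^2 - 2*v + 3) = 6*v^3 + 2*v^2 - 13*v + 6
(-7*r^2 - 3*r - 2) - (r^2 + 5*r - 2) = -8*r^2 - 8*r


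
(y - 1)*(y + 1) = y^2 - 1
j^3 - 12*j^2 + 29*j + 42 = (j - 7)*(j - 6)*(j + 1)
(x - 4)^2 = x^2 - 8*x + 16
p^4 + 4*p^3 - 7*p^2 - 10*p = p*(p - 2)*(p + 1)*(p + 5)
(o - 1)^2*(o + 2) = o^3 - 3*o + 2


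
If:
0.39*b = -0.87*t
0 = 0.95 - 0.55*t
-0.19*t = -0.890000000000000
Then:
No Solution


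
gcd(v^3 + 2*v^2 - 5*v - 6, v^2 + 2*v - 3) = v + 3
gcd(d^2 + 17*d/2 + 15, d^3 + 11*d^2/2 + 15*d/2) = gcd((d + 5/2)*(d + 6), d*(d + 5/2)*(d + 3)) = d + 5/2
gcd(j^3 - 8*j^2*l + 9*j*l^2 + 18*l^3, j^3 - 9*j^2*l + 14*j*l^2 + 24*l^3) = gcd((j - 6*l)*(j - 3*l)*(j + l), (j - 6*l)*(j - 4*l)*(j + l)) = j^2 - 5*j*l - 6*l^2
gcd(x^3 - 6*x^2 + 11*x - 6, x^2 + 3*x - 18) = x - 3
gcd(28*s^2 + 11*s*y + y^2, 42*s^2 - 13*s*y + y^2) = 1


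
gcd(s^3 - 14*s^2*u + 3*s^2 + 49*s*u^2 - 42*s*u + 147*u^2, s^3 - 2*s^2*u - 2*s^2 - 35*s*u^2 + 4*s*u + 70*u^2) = s - 7*u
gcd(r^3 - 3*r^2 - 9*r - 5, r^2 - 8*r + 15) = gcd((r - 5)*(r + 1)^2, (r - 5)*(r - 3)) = r - 5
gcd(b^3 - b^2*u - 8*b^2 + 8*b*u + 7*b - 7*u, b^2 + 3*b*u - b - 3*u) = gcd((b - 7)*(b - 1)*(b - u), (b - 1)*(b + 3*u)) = b - 1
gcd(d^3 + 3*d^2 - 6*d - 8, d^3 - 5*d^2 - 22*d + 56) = d^2 + 2*d - 8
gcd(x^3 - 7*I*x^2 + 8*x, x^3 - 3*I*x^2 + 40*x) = x^2 - 8*I*x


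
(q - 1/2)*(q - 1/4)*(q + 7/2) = q^3 + 11*q^2/4 - 5*q/2 + 7/16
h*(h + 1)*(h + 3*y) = h^3 + 3*h^2*y + h^2 + 3*h*y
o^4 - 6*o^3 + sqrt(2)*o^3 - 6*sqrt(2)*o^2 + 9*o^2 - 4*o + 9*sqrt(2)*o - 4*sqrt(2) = (o - 4)*(o - 1)^2*(o + sqrt(2))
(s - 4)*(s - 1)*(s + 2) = s^3 - 3*s^2 - 6*s + 8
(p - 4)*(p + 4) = p^2 - 16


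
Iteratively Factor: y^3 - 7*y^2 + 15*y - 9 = (y - 3)*(y^2 - 4*y + 3) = (y - 3)*(y - 1)*(y - 3)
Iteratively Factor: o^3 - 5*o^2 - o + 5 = (o - 5)*(o^2 - 1) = (o - 5)*(o + 1)*(o - 1)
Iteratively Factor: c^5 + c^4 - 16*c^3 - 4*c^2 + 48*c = (c - 2)*(c^4 + 3*c^3 - 10*c^2 - 24*c) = (c - 3)*(c - 2)*(c^3 + 6*c^2 + 8*c) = (c - 3)*(c - 2)*(c + 2)*(c^2 + 4*c) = c*(c - 3)*(c - 2)*(c + 2)*(c + 4)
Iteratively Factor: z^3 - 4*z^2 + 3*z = (z - 1)*(z^2 - 3*z) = z*(z - 1)*(z - 3)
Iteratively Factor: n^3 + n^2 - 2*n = (n)*(n^2 + n - 2) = n*(n + 2)*(n - 1)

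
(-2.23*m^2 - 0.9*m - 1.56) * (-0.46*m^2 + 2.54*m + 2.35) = 1.0258*m^4 - 5.2502*m^3 - 6.8089*m^2 - 6.0774*m - 3.666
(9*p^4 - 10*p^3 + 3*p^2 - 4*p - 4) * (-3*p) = -27*p^5 + 30*p^4 - 9*p^3 + 12*p^2 + 12*p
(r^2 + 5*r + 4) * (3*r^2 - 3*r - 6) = 3*r^4 + 12*r^3 - 9*r^2 - 42*r - 24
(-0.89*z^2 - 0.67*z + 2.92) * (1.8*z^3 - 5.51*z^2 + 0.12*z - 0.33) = -1.602*z^5 + 3.6979*z^4 + 8.8409*z^3 - 15.8759*z^2 + 0.5715*z - 0.9636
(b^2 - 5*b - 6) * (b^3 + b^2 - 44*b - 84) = b^5 - 4*b^4 - 55*b^3 + 130*b^2 + 684*b + 504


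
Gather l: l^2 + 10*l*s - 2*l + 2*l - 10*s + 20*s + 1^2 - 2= l^2 + 10*l*s + 10*s - 1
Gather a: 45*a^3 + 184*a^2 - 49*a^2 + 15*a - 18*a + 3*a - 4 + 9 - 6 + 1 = 45*a^3 + 135*a^2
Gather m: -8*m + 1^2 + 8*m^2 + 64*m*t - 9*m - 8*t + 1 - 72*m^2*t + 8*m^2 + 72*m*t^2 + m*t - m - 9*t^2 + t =m^2*(16 - 72*t) + m*(72*t^2 + 65*t - 18) - 9*t^2 - 7*t + 2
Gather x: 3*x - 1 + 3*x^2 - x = 3*x^2 + 2*x - 1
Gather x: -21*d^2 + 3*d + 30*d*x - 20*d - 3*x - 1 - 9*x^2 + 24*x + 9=-21*d^2 - 17*d - 9*x^2 + x*(30*d + 21) + 8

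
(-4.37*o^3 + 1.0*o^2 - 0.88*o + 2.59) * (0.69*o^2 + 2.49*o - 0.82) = -3.0153*o^5 - 10.1913*o^4 + 5.4662*o^3 - 1.2241*o^2 + 7.1707*o - 2.1238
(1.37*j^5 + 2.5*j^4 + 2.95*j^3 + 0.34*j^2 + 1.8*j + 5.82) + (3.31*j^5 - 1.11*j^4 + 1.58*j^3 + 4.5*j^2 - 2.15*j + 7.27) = 4.68*j^5 + 1.39*j^4 + 4.53*j^3 + 4.84*j^2 - 0.35*j + 13.09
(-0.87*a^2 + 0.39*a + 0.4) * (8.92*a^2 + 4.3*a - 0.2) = -7.7604*a^4 - 0.2622*a^3 + 5.419*a^2 + 1.642*a - 0.08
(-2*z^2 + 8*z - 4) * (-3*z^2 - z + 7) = 6*z^4 - 22*z^3 - 10*z^2 + 60*z - 28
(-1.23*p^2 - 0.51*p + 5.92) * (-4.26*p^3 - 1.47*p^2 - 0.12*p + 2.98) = 5.2398*p^5 + 3.9807*p^4 - 24.3219*p^3 - 12.3066*p^2 - 2.2302*p + 17.6416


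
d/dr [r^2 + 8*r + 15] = 2*r + 8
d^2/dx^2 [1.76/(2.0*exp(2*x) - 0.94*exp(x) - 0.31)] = ((1.6544 - 14.08*exp(x))*(-2.0*exp(2*x) + 0.94*exp(x) + 0.31) - 1.76*(4.0*exp(x) - 0.94)*(8.0*exp(x) - 1.88)*exp(x))*exp(x)/(-2.0*exp(2*x) + 0.94*exp(x) + 0.31)^3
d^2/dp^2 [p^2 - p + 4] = 2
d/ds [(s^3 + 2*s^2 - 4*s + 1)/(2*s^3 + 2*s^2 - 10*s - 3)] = (-2*s^4 - 4*s^3 - 27*s^2 - 16*s + 22)/(4*s^6 + 8*s^5 - 36*s^4 - 52*s^3 + 88*s^2 + 60*s + 9)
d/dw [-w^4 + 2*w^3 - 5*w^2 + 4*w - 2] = -4*w^3 + 6*w^2 - 10*w + 4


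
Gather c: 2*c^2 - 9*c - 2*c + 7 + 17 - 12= 2*c^2 - 11*c + 12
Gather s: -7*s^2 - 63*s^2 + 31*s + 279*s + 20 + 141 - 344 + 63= -70*s^2 + 310*s - 120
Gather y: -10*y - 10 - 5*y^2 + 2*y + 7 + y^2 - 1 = -4*y^2 - 8*y - 4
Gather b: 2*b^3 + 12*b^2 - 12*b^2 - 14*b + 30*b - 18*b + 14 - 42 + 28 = 2*b^3 - 2*b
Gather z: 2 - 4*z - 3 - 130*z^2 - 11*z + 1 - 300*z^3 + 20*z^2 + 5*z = -300*z^3 - 110*z^2 - 10*z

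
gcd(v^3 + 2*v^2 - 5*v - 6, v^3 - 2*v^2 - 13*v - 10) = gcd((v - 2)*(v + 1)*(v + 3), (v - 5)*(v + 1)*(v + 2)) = v + 1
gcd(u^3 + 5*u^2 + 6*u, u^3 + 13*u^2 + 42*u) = u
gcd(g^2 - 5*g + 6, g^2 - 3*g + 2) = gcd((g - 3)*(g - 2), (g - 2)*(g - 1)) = g - 2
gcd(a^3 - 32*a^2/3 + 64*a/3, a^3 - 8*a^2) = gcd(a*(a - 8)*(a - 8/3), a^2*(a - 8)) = a^2 - 8*a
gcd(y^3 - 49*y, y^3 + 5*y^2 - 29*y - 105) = y + 7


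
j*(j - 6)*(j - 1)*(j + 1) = j^4 - 6*j^3 - j^2 + 6*j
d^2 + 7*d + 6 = (d + 1)*(d + 6)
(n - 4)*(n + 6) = n^2 + 2*n - 24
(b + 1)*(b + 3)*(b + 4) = b^3 + 8*b^2 + 19*b + 12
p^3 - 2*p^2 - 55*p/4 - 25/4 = (p - 5)*(p + 1/2)*(p + 5/2)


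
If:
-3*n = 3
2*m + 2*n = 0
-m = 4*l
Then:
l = -1/4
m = 1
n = -1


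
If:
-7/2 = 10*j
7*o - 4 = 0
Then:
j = -7/20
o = 4/7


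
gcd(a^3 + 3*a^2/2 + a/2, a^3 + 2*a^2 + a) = a^2 + a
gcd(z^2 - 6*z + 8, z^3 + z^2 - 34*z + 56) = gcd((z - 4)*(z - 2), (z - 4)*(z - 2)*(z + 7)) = z^2 - 6*z + 8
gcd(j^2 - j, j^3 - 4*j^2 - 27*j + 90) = 1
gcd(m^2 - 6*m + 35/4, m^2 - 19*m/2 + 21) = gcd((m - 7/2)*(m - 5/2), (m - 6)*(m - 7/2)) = m - 7/2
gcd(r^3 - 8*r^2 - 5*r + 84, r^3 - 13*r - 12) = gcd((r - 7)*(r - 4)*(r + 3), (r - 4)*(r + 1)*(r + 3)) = r^2 - r - 12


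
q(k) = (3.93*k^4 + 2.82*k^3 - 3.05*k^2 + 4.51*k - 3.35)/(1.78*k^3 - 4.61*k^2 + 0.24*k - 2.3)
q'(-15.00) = 2.16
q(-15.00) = -26.76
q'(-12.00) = 2.13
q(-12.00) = -20.33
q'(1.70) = -14.81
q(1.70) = -6.52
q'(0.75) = -2.68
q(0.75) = -0.19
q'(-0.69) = 1.20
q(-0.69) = 1.52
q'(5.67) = 0.21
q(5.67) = 25.67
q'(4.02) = -8.10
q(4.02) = 29.52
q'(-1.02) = 1.45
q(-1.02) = 1.07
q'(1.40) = -7.94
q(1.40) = -3.24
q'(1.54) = -10.49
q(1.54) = -4.52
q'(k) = (-5.34*k^2 + 9.22*k - 0.24)*(3.93*k^4 + 2.82*k^3 - 3.05*k^2 + 4.51*k - 3.35)/(1.78*k^3 - 4.61*k^2 + 0.24*k - 2.3)^2 + (15.72*k^3 + 8.46*k^2 - 6.1*k + 4.51)/(1.78*k^3 - 4.61*k^2 + 0.24*k - 2.3)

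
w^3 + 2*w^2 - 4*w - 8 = (w - 2)*(w + 2)^2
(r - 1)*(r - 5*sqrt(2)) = r^2 - 5*sqrt(2)*r - r + 5*sqrt(2)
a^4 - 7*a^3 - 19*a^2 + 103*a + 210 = (a - 7)*(a - 5)*(a + 2)*(a + 3)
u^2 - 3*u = u*(u - 3)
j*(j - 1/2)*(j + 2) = j^3 + 3*j^2/2 - j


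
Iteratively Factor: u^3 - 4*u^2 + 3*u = (u)*(u^2 - 4*u + 3) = u*(u - 1)*(u - 3)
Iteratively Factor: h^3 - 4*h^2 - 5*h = (h)*(h^2 - 4*h - 5) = h*(h - 5)*(h + 1)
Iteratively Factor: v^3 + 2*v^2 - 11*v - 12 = (v - 3)*(v^2 + 5*v + 4) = (v - 3)*(v + 1)*(v + 4)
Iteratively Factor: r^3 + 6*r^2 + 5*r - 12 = (r - 1)*(r^2 + 7*r + 12) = (r - 1)*(r + 3)*(r + 4)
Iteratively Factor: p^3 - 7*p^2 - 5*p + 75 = (p - 5)*(p^2 - 2*p - 15) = (p - 5)*(p + 3)*(p - 5)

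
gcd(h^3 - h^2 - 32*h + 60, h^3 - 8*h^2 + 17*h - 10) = h^2 - 7*h + 10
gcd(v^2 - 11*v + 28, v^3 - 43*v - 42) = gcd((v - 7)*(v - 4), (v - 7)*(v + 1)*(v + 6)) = v - 7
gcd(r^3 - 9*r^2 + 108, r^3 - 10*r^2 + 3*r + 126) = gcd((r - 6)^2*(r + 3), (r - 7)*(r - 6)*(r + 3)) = r^2 - 3*r - 18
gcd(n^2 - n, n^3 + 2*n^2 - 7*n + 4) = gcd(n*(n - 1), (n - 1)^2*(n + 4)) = n - 1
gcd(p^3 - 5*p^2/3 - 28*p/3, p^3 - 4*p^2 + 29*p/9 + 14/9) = 1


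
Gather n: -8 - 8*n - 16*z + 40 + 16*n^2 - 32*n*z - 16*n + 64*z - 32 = 16*n^2 + n*(-32*z - 24) + 48*z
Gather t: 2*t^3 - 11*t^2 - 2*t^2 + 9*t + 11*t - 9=2*t^3 - 13*t^2 + 20*t - 9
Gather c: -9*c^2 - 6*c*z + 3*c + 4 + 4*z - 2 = -9*c^2 + c*(3 - 6*z) + 4*z + 2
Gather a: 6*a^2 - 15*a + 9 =6*a^2 - 15*a + 9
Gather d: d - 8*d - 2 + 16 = 14 - 7*d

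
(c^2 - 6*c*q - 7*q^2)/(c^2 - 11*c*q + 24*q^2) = (c^2 - 6*c*q - 7*q^2)/(c^2 - 11*c*q + 24*q^2)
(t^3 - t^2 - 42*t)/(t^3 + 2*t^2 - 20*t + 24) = t*(t - 7)/(t^2 - 4*t + 4)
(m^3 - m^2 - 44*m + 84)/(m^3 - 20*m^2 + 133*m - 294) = (m^2 + 5*m - 14)/(m^2 - 14*m + 49)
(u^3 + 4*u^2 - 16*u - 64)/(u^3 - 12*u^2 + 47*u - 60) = (u^2 + 8*u + 16)/(u^2 - 8*u + 15)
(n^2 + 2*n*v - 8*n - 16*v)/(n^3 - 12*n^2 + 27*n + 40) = (n + 2*v)/(n^2 - 4*n - 5)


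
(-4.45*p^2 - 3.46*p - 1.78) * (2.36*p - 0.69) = -10.502*p^3 - 5.0951*p^2 - 1.8134*p + 1.2282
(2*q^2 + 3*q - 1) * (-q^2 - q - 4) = -2*q^4 - 5*q^3 - 10*q^2 - 11*q + 4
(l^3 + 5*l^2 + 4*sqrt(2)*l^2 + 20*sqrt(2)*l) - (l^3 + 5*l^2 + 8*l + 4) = 4*sqrt(2)*l^2 - 8*l + 20*sqrt(2)*l - 4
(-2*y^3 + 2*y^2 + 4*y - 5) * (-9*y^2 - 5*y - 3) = 18*y^5 - 8*y^4 - 40*y^3 + 19*y^2 + 13*y + 15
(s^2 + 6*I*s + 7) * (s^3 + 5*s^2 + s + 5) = s^5 + 5*s^4 + 6*I*s^4 + 8*s^3 + 30*I*s^3 + 40*s^2 + 6*I*s^2 + 7*s + 30*I*s + 35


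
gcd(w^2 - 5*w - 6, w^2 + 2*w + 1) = w + 1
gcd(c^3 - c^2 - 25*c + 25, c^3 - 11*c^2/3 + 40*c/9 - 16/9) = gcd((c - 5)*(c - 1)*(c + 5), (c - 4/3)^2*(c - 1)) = c - 1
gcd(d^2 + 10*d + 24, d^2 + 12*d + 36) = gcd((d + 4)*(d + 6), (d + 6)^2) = d + 6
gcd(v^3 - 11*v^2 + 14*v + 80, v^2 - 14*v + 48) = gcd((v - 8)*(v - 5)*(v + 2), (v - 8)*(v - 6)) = v - 8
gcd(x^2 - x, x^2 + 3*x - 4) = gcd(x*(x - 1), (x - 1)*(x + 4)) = x - 1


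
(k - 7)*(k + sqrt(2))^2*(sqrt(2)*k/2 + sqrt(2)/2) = sqrt(2)*k^4/2 - 3*sqrt(2)*k^3 + 2*k^3 - 12*k^2 - 5*sqrt(2)*k^2/2 - 14*k - 6*sqrt(2)*k - 7*sqrt(2)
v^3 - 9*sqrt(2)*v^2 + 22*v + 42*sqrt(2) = (v - 7*sqrt(2))*(v - 3*sqrt(2))*(v + sqrt(2))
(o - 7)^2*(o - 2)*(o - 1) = o^4 - 17*o^3 + 93*o^2 - 175*o + 98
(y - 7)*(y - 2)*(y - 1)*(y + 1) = y^4 - 9*y^3 + 13*y^2 + 9*y - 14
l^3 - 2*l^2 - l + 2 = (l - 2)*(l - 1)*(l + 1)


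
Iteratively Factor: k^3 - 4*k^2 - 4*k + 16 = (k + 2)*(k^2 - 6*k + 8) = (k - 2)*(k + 2)*(k - 4)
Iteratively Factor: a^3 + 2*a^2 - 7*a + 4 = (a + 4)*(a^2 - 2*a + 1) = (a - 1)*(a + 4)*(a - 1)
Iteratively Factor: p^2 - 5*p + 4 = (p - 1)*(p - 4)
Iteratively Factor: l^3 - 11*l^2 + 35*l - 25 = (l - 1)*(l^2 - 10*l + 25) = (l - 5)*(l - 1)*(l - 5)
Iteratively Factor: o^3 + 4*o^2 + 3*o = (o + 1)*(o^2 + 3*o) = (o + 1)*(o + 3)*(o)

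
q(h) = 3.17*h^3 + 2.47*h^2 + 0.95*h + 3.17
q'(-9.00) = 726.80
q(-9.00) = -2116.24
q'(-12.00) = 1311.11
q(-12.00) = -5130.31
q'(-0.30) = 0.32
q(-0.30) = 3.02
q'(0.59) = 7.18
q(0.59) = 5.24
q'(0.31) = 3.40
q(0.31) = 3.80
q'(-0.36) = 0.40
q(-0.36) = 3.00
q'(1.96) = 47.17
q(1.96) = 38.39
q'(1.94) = 46.33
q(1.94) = 37.45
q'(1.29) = 23.15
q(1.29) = 15.31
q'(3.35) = 124.22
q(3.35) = 153.25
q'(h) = 9.51*h^2 + 4.94*h + 0.95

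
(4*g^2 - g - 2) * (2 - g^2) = -4*g^4 + g^3 + 10*g^2 - 2*g - 4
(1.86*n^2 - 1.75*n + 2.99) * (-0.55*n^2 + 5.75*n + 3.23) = -1.023*n^4 + 11.6575*n^3 - 5.6992*n^2 + 11.54*n + 9.6577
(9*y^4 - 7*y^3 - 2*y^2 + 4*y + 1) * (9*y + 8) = 81*y^5 + 9*y^4 - 74*y^3 + 20*y^2 + 41*y + 8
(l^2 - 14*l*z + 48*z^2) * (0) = 0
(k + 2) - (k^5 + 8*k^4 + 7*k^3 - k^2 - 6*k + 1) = -k^5 - 8*k^4 - 7*k^3 + k^2 + 7*k + 1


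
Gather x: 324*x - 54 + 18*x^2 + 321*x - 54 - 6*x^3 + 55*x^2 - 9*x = -6*x^3 + 73*x^2 + 636*x - 108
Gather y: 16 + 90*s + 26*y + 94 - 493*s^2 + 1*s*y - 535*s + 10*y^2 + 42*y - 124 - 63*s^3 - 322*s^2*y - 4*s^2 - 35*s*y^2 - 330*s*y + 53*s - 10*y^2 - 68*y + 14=-63*s^3 - 497*s^2 - 35*s*y^2 - 392*s + y*(-322*s^2 - 329*s)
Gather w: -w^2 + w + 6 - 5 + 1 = -w^2 + w + 2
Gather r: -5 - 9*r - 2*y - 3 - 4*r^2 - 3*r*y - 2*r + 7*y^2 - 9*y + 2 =-4*r^2 + r*(-3*y - 11) + 7*y^2 - 11*y - 6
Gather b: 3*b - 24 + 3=3*b - 21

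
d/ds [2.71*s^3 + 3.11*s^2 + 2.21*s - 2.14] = 8.13*s^2 + 6.22*s + 2.21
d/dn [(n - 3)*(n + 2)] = 2*n - 1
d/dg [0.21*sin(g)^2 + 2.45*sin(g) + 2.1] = (0.42*sin(g) + 2.45)*cos(g)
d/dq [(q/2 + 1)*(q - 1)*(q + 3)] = 3*q^2/2 + 4*q + 1/2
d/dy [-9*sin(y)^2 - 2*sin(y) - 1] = -2*(9*sin(y) + 1)*cos(y)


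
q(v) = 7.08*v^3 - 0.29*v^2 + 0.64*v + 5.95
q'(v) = 21.24*v^2 - 0.58*v + 0.64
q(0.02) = 5.96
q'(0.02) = 0.64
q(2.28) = 89.82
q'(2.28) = 109.73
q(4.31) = 570.17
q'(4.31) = 392.70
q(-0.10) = 5.88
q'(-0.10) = 0.91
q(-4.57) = -678.77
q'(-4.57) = 446.89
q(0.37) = 6.51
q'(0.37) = 3.33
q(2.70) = 144.92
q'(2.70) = 153.91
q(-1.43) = -16.26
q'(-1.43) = 44.90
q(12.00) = 12206.11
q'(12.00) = 3052.24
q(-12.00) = -12277.73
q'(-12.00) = 3066.16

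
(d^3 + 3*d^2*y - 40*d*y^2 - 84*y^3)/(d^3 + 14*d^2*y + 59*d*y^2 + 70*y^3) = (d - 6*y)/(d + 5*y)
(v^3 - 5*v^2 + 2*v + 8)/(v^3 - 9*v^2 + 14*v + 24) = (v - 2)/(v - 6)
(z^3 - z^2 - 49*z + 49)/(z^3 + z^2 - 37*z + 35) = (z - 7)/(z - 5)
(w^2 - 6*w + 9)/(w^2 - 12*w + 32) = (w^2 - 6*w + 9)/(w^2 - 12*w + 32)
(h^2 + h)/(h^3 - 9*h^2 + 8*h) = (h + 1)/(h^2 - 9*h + 8)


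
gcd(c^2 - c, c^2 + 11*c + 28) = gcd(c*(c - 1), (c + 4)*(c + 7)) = 1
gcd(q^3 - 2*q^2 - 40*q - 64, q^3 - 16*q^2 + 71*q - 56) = q - 8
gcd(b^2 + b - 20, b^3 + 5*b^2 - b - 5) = b + 5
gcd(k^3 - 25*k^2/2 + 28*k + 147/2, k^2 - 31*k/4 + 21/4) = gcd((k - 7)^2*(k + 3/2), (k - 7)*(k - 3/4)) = k - 7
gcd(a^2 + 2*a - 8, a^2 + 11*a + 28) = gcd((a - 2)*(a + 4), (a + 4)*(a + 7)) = a + 4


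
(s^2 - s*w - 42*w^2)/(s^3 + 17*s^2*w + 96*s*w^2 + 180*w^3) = (s - 7*w)/(s^2 + 11*s*w + 30*w^2)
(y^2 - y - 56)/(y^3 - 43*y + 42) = (y - 8)/(y^2 - 7*y + 6)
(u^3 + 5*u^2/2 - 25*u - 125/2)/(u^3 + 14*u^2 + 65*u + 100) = (2*u^2 - 5*u - 25)/(2*(u^2 + 9*u + 20))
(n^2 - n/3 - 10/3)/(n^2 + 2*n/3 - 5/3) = (n - 2)/(n - 1)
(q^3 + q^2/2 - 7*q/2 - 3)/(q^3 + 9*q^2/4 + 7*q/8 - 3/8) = 4*(q - 2)/(4*q - 1)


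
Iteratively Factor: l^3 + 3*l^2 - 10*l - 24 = (l - 3)*(l^2 + 6*l + 8) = (l - 3)*(l + 4)*(l + 2)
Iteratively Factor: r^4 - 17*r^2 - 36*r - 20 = (r + 1)*(r^3 - r^2 - 16*r - 20) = (r - 5)*(r + 1)*(r^2 + 4*r + 4) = (r - 5)*(r + 1)*(r + 2)*(r + 2)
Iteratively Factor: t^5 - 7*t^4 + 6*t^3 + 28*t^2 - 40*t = (t + 2)*(t^4 - 9*t^3 + 24*t^2 - 20*t) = (t - 2)*(t + 2)*(t^3 - 7*t^2 + 10*t) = t*(t - 2)*(t + 2)*(t^2 - 7*t + 10) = t*(t - 5)*(t - 2)*(t + 2)*(t - 2)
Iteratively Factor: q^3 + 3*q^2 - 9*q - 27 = (q + 3)*(q^2 - 9) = (q - 3)*(q + 3)*(q + 3)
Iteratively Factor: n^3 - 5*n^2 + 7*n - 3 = (n - 1)*(n^2 - 4*n + 3) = (n - 3)*(n - 1)*(n - 1)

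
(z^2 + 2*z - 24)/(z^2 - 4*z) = (z + 6)/z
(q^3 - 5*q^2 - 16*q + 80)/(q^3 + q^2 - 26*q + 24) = (q^2 - q - 20)/(q^2 + 5*q - 6)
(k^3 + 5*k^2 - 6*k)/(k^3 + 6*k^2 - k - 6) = k/(k + 1)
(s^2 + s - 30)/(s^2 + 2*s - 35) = (s + 6)/(s + 7)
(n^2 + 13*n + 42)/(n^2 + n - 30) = (n + 7)/(n - 5)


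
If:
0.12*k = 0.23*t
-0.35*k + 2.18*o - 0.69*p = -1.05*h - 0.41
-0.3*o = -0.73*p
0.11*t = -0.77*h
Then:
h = -0.142857142857143*t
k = 1.91666666666667*t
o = 0.432828903014543*t - 0.216194741404218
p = 0.177874891649812*t - 0.0888471540017336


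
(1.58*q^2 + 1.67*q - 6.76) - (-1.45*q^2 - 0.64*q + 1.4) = 3.03*q^2 + 2.31*q - 8.16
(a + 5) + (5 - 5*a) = 10 - 4*a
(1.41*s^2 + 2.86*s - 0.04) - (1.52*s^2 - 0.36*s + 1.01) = -0.11*s^2 + 3.22*s - 1.05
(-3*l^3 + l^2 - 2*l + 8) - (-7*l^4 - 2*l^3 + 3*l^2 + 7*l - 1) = 7*l^4 - l^3 - 2*l^2 - 9*l + 9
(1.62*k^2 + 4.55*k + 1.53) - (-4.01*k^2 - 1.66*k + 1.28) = 5.63*k^2 + 6.21*k + 0.25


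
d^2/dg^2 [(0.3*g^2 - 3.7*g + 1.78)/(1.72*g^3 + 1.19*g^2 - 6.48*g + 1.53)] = (1.77504*g^6 - 65.67648*g^5 + 37.814544*g^4 - 41.0897159999998*g^3 + 9.65472000000001*g^2 - 70.0415640000001*g + 71.042112)/(5.088448*g^9 + 10.561488*g^8 - 50.20422*g^7 - 64.315369*g^6 + 207.931104*g^5 + 54.089019*g^4 - 330.807564*g^3 + 201.092949*g^2 - 45.507096*g + 3.581577)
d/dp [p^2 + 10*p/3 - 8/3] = 2*p + 10/3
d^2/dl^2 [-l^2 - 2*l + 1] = -2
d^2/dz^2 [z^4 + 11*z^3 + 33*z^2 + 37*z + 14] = 12*z^2 + 66*z + 66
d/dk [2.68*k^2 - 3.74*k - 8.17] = 5.36*k - 3.74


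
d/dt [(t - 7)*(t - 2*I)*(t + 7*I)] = 3*t^2 + t*(-14 + 10*I) + 14 - 35*I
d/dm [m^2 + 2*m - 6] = 2*m + 2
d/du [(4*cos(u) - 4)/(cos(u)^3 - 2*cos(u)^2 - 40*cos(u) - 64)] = 2*(11*cos(u) - 5*cos(2*u) + cos(3*u) + 203)*sin(u)/((cos(u) - 8)^2*(cos(u) + 2)^2*(cos(u) + 4)^2)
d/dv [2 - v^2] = -2*v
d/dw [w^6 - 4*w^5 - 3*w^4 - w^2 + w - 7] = 6*w^5 - 20*w^4 - 12*w^3 - 2*w + 1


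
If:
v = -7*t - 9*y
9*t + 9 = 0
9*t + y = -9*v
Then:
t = -1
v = 37/40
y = 27/40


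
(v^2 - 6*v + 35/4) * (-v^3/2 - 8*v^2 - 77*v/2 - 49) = -v^5/2 - 5*v^4 + 41*v^3/8 + 112*v^2 - 343*v/8 - 1715/4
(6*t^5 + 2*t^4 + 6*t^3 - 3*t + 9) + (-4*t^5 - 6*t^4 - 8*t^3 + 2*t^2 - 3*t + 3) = 2*t^5 - 4*t^4 - 2*t^3 + 2*t^2 - 6*t + 12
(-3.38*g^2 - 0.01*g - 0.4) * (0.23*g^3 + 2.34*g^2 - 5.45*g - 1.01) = -0.7774*g^5 - 7.9115*g^4 + 18.3056*g^3 + 2.5323*g^2 + 2.1901*g + 0.404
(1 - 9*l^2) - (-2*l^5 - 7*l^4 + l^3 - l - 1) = 2*l^5 + 7*l^4 - l^3 - 9*l^2 + l + 2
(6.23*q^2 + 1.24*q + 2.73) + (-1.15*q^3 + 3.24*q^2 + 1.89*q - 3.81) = -1.15*q^3 + 9.47*q^2 + 3.13*q - 1.08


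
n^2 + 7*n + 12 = (n + 3)*(n + 4)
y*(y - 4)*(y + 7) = y^3 + 3*y^2 - 28*y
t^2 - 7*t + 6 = (t - 6)*(t - 1)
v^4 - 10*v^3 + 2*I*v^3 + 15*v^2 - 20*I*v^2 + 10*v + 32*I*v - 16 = (v - 8)*(v - 2)*(v + I)^2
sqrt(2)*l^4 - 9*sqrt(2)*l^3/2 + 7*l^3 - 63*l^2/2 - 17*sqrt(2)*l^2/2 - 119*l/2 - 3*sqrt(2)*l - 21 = (l - 6)*(l + 1/2)*(l + 7*sqrt(2)/2)*(sqrt(2)*l + sqrt(2))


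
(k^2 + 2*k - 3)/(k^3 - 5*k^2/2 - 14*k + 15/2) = 2*(k - 1)/(2*k^2 - 11*k + 5)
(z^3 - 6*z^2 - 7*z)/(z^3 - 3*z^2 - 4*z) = (z - 7)/(z - 4)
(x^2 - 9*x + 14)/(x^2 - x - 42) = (x - 2)/(x + 6)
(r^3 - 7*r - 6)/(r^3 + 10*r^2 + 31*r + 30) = (r^2 - 2*r - 3)/(r^2 + 8*r + 15)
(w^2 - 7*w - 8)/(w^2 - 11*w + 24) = (w + 1)/(w - 3)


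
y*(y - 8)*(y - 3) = y^3 - 11*y^2 + 24*y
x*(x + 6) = x^2 + 6*x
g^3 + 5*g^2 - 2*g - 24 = (g - 2)*(g + 3)*(g + 4)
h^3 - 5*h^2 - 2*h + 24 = (h - 4)*(h - 3)*(h + 2)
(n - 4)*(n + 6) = n^2 + 2*n - 24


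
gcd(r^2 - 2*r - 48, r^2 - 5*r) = 1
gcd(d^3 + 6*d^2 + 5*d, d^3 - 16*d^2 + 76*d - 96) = 1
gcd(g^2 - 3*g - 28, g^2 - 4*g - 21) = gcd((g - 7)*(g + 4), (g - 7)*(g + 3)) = g - 7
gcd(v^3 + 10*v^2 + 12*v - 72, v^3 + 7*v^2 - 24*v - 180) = v^2 + 12*v + 36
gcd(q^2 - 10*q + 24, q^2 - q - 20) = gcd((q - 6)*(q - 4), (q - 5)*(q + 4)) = 1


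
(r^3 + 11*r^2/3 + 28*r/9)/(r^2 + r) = (9*r^2 + 33*r + 28)/(9*(r + 1))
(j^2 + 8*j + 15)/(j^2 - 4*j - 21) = (j + 5)/(j - 7)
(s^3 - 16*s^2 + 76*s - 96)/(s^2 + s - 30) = (s^3 - 16*s^2 + 76*s - 96)/(s^2 + s - 30)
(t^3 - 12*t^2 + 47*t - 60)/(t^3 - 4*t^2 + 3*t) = (t^2 - 9*t + 20)/(t*(t - 1))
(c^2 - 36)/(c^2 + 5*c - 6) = (c - 6)/(c - 1)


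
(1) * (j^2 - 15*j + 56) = j^2 - 15*j + 56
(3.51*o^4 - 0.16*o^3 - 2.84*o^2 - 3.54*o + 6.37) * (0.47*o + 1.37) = 1.6497*o^5 + 4.7335*o^4 - 1.554*o^3 - 5.5546*o^2 - 1.8559*o + 8.7269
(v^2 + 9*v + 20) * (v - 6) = v^3 + 3*v^2 - 34*v - 120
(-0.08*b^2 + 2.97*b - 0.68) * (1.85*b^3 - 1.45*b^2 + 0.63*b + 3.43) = -0.148*b^5 + 5.6105*b^4 - 5.6149*b^3 + 2.5827*b^2 + 9.7587*b - 2.3324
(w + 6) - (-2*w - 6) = 3*w + 12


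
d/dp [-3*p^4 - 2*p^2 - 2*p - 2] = -12*p^3 - 4*p - 2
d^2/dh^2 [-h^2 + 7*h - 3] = -2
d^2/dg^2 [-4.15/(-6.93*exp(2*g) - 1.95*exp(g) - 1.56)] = (4.15*(13.86*exp(g) + 1.95)*(27.72*exp(g) + 3.9)*exp(g) - (115.038*exp(g) + 8.0925)*(6.93*exp(2*g) + 1.95*exp(g) + 1.56))*exp(g)/(6.93*exp(2*g) + 1.95*exp(g) + 1.56)^3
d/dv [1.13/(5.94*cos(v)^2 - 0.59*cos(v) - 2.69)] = (13.4244*cos(v) - 0.6667)*sin(v)/(-5.94*cos(v)^2 + 0.59*cos(v) + 2.69)^2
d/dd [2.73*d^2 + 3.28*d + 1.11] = 5.46*d + 3.28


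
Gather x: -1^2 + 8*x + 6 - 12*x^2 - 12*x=-12*x^2 - 4*x + 5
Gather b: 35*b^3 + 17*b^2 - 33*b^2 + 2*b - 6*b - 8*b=35*b^3 - 16*b^2 - 12*b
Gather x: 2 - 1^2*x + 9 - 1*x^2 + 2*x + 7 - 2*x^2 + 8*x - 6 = -3*x^2 + 9*x + 12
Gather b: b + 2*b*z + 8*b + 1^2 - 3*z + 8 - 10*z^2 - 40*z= b*(2*z + 9) - 10*z^2 - 43*z + 9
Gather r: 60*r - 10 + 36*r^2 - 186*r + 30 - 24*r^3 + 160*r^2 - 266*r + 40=-24*r^3 + 196*r^2 - 392*r + 60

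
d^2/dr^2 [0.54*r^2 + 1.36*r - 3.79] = 1.08000000000000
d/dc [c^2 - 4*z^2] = 2*c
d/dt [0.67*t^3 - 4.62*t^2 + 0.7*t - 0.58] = 2.01*t^2 - 9.24*t + 0.7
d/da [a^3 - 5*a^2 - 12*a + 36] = 3*a^2 - 10*a - 12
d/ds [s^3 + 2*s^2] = s*(3*s + 4)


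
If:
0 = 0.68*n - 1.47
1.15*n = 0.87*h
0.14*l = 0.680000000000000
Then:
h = 2.86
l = 4.86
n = 2.16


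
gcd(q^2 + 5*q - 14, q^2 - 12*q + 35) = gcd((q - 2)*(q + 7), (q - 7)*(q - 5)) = 1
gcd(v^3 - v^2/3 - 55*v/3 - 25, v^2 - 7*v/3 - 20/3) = v + 5/3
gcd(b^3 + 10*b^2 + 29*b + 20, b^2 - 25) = b + 5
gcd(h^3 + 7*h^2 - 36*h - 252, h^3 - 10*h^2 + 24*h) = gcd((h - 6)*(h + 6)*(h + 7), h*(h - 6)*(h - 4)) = h - 6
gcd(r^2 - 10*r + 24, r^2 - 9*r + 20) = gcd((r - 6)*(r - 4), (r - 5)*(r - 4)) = r - 4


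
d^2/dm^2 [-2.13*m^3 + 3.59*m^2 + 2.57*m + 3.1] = 7.18 - 12.78*m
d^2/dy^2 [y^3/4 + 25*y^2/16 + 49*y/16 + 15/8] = 3*y/2 + 25/8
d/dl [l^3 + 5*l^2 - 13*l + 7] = 3*l^2 + 10*l - 13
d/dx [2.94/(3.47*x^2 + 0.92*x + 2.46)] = (-20.4036*x - 2.7048)/(3.47*x^2 + 0.92*x + 2.46)^2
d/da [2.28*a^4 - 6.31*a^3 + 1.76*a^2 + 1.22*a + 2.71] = 9.12*a^3 - 18.93*a^2 + 3.52*a + 1.22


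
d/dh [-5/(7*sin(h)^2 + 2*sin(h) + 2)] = 10*(7*sin(h) + 1)*cos(h)/(7*sin(h)^2 + 2*sin(h) + 2)^2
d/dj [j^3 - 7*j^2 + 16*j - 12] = 3*j^2 - 14*j + 16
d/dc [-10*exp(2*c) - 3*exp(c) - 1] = (-20*exp(c) - 3)*exp(c)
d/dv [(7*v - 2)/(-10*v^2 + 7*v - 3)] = (70*v^2 - 40*v - 7)/(100*v^4 - 140*v^3 + 109*v^2 - 42*v + 9)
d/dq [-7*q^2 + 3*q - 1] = 3 - 14*q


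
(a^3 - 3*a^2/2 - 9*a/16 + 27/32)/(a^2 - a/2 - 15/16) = (8*a^2 - 18*a + 9)/(2*(4*a - 5))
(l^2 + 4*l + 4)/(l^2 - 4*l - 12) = (l + 2)/(l - 6)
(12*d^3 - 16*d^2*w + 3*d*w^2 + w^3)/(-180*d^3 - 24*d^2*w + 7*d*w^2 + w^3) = (2*d^2 - 3*d*w + w^2)/(-30*d^2 + d*w + w^2)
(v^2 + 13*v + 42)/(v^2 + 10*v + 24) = (v + 7)/(v + 4)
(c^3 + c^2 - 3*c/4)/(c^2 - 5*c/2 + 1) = c*(2*c + 3)/(2*(c - 2))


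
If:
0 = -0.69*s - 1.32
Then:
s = -1.91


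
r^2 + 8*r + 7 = (r + 1)*(r + 7)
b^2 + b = b*(b + 1)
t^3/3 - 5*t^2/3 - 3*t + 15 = (t/3 + 1)*(t - 5)*(t - 3)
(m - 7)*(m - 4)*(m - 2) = m^3 - 13*m^2 + 50*m - 56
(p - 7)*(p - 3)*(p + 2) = p^3 - 8*p^2 + p + 42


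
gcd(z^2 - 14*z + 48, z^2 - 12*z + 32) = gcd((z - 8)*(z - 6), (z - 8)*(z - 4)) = z - 8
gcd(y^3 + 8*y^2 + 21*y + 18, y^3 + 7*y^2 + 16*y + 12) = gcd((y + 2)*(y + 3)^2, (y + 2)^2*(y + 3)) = y^2 + 5*y + 6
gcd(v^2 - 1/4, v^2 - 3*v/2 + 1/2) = v - 1/2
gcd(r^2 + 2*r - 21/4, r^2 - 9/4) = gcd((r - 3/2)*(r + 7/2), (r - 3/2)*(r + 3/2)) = r - 3/2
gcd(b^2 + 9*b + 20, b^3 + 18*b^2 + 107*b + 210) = b + 5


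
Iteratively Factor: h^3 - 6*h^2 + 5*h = (h - 1)*(h^2 - 5*h) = h*(h - 1)*(h - 5)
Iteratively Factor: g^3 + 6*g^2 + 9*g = (g + 3)*(g^2 + 3*g) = g*(g + 3)*(g + 3)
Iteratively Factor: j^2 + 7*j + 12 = (j + 4)*(j + 3)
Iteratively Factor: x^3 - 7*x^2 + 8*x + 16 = (x - 4)*(x^2 - 3*x - 4) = (x - 4)*(x + 1)*(x - 4)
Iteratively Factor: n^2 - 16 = (n - 4)*(n + 4)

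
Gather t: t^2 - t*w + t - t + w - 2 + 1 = t^2 - t*w + w - 1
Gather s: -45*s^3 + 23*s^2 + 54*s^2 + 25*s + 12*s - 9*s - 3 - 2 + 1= -45*s^3 + 77*s^2 + 28*s - 4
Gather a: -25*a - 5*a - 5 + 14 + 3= 12 - 30*a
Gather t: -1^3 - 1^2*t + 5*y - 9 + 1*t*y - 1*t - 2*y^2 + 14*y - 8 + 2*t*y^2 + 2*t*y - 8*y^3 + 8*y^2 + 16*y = t*(2*y^2 + 3*y - 2) - 8*y^3 + 6*y^2 + 35*y - 18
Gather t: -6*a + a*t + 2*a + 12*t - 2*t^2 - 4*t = -4*a - 2*t^2 + t*(a + 8)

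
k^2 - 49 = (k - 7)*(k + 7)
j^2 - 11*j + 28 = (j - 7)*(j - 4)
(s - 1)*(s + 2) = s^2 + s - 2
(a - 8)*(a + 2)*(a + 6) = a^3 - 52*a - 96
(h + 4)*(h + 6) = h^2 + 10*h + 24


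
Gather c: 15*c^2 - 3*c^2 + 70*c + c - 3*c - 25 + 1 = 12*c^2 + 68*c - 24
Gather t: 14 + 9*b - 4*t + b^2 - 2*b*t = b^2 + 9*b + t*(-2*b - 4) + 14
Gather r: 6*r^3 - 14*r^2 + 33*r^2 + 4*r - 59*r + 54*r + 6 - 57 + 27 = 6*r^3 + 19*r^2 - r - 24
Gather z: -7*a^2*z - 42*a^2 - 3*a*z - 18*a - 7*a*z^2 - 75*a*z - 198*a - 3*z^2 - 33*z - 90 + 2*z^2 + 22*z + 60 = -42*a^2 - 216*a + z^2*(-7*a - 1) + z*(-7*a^2 - 78*a - 11) - 30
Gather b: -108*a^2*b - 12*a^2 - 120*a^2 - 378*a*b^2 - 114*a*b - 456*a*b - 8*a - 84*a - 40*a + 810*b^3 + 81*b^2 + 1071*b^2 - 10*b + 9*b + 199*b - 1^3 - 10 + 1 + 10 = -132*a^2 - 132*a + 810*b^3 + b^2*(1152 - 378*a) + b*(-108*a^2 - 570*a + 198)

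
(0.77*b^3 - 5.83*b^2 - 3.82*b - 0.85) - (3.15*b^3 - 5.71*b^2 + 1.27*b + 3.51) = -2.38*b^3 - 0.12*b^2 - 5.09*b - 4.36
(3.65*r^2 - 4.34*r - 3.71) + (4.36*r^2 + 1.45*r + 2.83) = 8.01*r^2 - 2.89*r - 0.88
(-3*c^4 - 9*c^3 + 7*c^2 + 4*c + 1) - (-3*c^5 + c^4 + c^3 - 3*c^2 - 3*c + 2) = 3*c^5 - 4*c^4 - 10*c^3 + 10*c^2 + 7*c - 1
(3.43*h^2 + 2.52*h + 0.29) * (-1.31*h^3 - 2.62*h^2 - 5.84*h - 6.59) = -4.4933*h^5 - 12.2878*h^4 - 27.0135*h^3 - 38.0803*h^2 - 18.3004*h - 1.9111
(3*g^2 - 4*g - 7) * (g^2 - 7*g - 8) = 3*g^4 - 25*g^3 - 3*g^2 + 81*g + 56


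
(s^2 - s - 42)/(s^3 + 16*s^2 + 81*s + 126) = (s - 7)/(s^2 + 10*s + 21)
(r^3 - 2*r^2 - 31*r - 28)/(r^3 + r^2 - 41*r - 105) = (r^2 + 5*r + 4)/(r^2 + 8*r + 15)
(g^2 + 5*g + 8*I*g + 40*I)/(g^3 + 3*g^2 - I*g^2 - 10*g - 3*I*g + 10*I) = (g + 8*I)/(g^2 - g*(2 + I) + 2*I)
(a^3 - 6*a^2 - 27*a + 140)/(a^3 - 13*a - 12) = (a^2 - 2*a - 35)/(a^2 + 4*a + 3)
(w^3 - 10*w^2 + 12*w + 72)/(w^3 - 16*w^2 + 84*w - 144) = (w + 2)/(w - 4)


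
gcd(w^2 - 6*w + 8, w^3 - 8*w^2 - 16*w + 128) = w - 4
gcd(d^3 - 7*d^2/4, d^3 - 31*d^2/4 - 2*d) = d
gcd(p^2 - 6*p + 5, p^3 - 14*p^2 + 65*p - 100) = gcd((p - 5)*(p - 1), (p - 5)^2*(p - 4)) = p - 5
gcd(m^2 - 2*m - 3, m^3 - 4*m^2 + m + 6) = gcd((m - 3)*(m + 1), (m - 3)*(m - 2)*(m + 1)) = m^2 - 2*m - 3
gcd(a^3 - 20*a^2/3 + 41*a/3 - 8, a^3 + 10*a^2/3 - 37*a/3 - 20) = a - 3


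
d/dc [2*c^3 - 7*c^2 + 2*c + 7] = 6*c^2 - 14*c + 2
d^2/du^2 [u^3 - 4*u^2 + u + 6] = 6*u - 8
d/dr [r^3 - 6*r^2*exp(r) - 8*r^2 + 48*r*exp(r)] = -6*r^2*exp(r) + 3*r^2 + 36*r*exp(r) - 16*r + 48*exp(r)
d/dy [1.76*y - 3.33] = 1.76000000000000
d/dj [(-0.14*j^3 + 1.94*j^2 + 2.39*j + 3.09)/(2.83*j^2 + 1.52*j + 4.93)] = (-0.3962*j^4 - 0.425600000000001*j^3 - 5.8855*j^2 + 1.639*j + 7.0859)/(8.0089*j^4 + 8.6032*j^3 + 30.2142*j^2 + 14.9872*j + 24.3049)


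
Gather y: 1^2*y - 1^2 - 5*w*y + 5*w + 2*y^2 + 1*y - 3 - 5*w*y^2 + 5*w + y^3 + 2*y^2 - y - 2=10*w + y^3 + y^2*(4 - 5*w) + y*(1 - 5*w) - 6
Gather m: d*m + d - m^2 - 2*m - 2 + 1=d - m^2 + m*(d - 2) - 1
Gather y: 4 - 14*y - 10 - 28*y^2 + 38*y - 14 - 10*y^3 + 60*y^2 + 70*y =-10*y^3 + 32*y^2 + 94*y - 20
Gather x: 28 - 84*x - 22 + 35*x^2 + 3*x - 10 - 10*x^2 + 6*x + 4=25*x^2 - 75*x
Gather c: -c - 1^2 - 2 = -c - 3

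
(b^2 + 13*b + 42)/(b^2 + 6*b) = (b + 7)/b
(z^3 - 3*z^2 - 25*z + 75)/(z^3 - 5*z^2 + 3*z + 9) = (z^2 - 25)/(z^2 - 2*z - 3)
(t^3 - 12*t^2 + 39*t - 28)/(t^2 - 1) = (t^2 - 11*t + 28)/(t + 1)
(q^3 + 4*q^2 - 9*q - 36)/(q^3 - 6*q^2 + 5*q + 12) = (q^2 + 7*q + 12)/(q^2 - 3*q - 4)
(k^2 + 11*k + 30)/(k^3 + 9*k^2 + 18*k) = (k + 5)/(k*(k + 3))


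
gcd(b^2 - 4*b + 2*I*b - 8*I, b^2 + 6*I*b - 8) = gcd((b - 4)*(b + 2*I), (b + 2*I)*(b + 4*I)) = b + 2*I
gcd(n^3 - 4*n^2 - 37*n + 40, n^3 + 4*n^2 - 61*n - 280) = n^2 - 3*n - 40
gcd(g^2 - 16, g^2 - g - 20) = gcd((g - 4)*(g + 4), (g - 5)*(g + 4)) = g + 4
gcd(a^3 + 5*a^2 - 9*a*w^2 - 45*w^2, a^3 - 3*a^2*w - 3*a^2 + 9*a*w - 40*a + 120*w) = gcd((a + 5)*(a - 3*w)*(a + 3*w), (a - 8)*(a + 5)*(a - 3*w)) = -a^2 + 3*a*w - 5*a + 15*w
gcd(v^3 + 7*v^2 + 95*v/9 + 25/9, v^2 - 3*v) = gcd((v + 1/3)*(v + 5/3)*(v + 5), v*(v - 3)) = 1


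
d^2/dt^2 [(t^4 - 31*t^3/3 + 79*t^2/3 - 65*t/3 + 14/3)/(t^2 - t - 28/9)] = 6*(243*t^6 - 729*t^5 - 1539*t^4 - 3141*t^3 + 53802*t^2 - 125454*t + 82978)/(729*t^6 - 2187*t^5 - 4617*t^4 + 12879*t^3 + 14364*t^2 - 21168*t - 21952)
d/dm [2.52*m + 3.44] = 2.52000000000000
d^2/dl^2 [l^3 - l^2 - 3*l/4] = 6*l - 2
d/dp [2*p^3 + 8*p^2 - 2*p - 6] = 6*p^2 + 16*p - 2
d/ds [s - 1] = 1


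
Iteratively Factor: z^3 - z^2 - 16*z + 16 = (z - 4)*(z^2 + 3*z - 4) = (z - 4)*(z - 1)*(z + 4)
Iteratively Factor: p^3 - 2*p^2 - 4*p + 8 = (p + 2)*(p^2 - 4*p + 4) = (p - 2)*(p + 2)*(p - 2)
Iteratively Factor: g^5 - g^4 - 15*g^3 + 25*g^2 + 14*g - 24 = (g - 3)*(g^4 + 2*g^3 - 9*g^2 - 2*g + 8) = (g - 3)*(g - 2)*(g^3 + 4*g^2 - g - 4) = (g - 3)*(g - 2)*(g - 1)*(g^2 + 5*g + 4) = (g - 3)*(g - 2)*(g - 1)*(g + 4)*(g + 1)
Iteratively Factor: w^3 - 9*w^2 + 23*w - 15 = (w - 1)*(w^2 - 8*w + 15) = (w - 5)*(w - 1)*(w - 3)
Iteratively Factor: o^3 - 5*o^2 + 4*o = (o)*(o^2 - 5*o + 4) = o*(o - 4)*(o - 1)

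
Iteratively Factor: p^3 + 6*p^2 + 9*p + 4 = (p + 1)*(p^2 + 5*p + 4) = (p + 1)*(p + 4)*(p + 1)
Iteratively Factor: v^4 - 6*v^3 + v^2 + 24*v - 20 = (v + 2)*(v^3 - 8*v^2 + 17*v - 10) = (v - 1)*(v + 2)*(v^2 - 7*v + 10) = (v - 2)*(v - 1)*(v + 2)*(v - 5)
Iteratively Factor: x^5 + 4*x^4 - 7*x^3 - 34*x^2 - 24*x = (x + 4)*(x^4 - 7*x^2 - 6*x) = x*(x + 4)*(x^3 - 7*x - 6) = x*(x + 1)*(x + 4)*(x^2 - x - 6) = x*(x + 1)*(x + 2)*(x + 4)*(x - 3)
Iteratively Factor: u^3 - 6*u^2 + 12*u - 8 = (u - 2)*(u^2 - 4*u + 4) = (u - 2)^2*(u - 2)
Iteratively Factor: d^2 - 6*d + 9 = (d - 3)*(d - 3)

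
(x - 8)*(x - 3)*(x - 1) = x^3 - 12*x^2 + 35*x - 24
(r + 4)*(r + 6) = r^2 + 10*r + 24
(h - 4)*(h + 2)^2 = h^3 - 12*h - 16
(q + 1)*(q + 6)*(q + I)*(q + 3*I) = q^4 + 7*q^3 + 4*I*q^3 + 3*q^2 + 28*I*q^2 - 21*q + 24*I*q - 18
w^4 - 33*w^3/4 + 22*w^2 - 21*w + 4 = (w - 4)*(w - 2)^2*(w - 1/4)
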